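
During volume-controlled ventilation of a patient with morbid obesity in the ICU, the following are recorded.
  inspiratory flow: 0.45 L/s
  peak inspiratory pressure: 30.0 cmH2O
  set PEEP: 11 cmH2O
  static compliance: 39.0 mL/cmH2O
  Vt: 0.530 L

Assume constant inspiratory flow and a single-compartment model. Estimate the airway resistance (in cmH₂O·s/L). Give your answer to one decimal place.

Equation of motion (constant flow): PIP = Vt/C + R·V̇ + PEEP.
R·V̇ = PIP − Vt/C − PEEP = 30.0 − 530/39.0 − 11 = 30.0 − 13.59 − 11 = 5.41 cmH2O.
R = 5.41 / 0.45 = 12.022 cmH2O·s/L.

12.0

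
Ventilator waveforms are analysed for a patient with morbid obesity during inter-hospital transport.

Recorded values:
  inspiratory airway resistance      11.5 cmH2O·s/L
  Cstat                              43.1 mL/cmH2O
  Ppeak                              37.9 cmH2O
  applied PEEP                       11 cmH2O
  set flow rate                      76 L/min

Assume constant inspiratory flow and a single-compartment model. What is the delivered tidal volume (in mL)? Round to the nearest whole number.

532

Flow: 76 L/min ÷ 60 = 1.2667 L/s.
Equation of motion (constant flow): PIP = Vt/C + R·V̇ + PEEP.
Vt/C = PIP − R·V̇ − PEEP = 37.9 − 14.567 − 11 = 12.333 cmH2O.
Vt = C × 12.333 = 43.1 × 12.333 = 531.55 mL.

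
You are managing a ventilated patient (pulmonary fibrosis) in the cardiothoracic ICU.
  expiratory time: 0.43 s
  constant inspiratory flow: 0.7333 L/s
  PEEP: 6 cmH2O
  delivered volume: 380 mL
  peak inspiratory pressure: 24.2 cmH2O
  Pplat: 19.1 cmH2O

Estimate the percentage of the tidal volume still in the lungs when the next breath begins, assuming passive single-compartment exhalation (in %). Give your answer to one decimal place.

R = (PIP − Pplat)/V̇ = (24.2 − 19.1) / 0.7333 = 5.1/0.7333 = 6.955 cmH2O·s/L.
C = Vt/(Pplat − PEEP) = 380.0 / (19.1 − 6) = 380.0/13.1 = 29.008 mL/cmH2O.
τ = R × C = 6.955 × 0.02901 L/cmH2O = 0.2018 s.
Fraction remaining at end-expiration = e^(−Te/τ) = e^(−0.43/0.2018) = 0.1187 → 11.87%.

11.9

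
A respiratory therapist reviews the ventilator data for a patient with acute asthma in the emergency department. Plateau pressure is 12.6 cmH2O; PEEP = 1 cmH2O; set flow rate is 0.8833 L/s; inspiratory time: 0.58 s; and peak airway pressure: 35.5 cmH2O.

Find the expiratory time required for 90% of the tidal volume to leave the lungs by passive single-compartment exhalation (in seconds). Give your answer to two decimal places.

Vt = flow × Ti = 0.8833 L/s × 0.58 s × 1000 mL/L = 512.31 mL.
R = (PIP − Pplat)/V̇ = (35.5 − 12.6) / 0.8833 = 22.9/0.8833 = 25.926 cmH2O·s/L.
C = Vt/(Pplat − PEEP) = 512.31 / (12.6 − 1) = 512.31/11.6 = 44.165 mL/cmH2O.
τ = R × C = 25.926 × 0.04417 L/cmH2O = 1.145 s.
t = −τ·ln(1 − 0.90) = −1.145·ln(0.1) = 2.636 s.

2.64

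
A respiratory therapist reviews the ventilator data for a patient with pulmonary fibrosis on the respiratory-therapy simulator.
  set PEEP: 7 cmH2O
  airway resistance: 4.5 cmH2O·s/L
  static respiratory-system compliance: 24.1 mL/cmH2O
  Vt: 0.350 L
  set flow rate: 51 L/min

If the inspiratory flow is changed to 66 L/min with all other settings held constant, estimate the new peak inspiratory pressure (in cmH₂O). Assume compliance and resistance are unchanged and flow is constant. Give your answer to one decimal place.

Flow: 51 L/min ÷ 60 = 0.85 L/s.
New flow: 66 L/min ÷ 60 = 1.1 L/s.
PIP = Vt/C + R·V̇ + PEEP (constant-flow equation of motion).
Only the resistive term changes: ΔPIP = R × ΔV̇ = 4.5 × (1.1 − 0.85) = 4.5 × 0.25 = 1.125 cmH2O.
Original PIP = 350/24.1 + 4.5×0.85 + 7 = 25.348 cmH2O; new PIP = 25.348 + (1.125) = 26.473 cmH2O.

26.5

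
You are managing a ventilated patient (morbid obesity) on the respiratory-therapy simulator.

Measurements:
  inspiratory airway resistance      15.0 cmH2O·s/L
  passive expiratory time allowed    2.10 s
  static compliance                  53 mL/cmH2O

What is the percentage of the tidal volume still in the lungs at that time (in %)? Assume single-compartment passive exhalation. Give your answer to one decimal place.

7.1

τ = R × C = 15.0 × 53 mL/cmH2O = 15.0 × 0.053 L/cmH2O = 0.795 s.
Passive exhalation: V(t)/V₀ = e^(−t/τ) = e^(−2.10/0.795) = 0.07125.
Fraction remaining = 0.07125 → 7.125%.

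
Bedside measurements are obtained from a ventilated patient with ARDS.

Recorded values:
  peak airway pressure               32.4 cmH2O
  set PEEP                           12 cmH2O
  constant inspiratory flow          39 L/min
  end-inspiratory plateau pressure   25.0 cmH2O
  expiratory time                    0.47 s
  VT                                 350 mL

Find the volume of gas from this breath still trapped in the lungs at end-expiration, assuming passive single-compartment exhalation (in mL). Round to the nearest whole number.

76

Flow: 39 L/min ÷ 60 = 0.65 L/s.
R = (PIP − Pplat)/V̇ = (32.4 − 25.0) / 0.65 = 7.4/0.65 = 11.385 cmH2O·s/L.
C = Vt/(Pplat − PEEP) = 350.0 / (25.0 − 12) = 350.0/13.0 = 26.923 mL/cmH2O.
τ = R × C = 11.385 × 0.02692 L/cmH2O = 0.3065 s.
Fraction remaining = e^(−Te/τ) = e^(−0.47/0.3065) = 0.2158.
Trapped volume = 350.0 × 0.2158 = 75.53 mL.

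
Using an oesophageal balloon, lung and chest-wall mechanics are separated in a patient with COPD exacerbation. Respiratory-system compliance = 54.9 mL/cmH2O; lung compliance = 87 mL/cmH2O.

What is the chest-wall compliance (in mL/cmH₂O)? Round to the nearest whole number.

1/Ccw = 1/Crs − 1/CL.
1/Ccw = 1/54.9 − 1/87 = 0.006721.
Ccw = 148.79 mL/cmH2O.

149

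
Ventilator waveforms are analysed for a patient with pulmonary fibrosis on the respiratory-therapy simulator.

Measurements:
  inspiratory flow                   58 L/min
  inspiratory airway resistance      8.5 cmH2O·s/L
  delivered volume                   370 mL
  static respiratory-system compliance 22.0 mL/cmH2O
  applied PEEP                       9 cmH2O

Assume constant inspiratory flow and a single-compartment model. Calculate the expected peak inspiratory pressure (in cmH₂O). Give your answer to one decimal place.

34.0

Flow: 58 L/min ÷ 60 = 0.9667 L/s.
Equation of motion (constant flow): PIP = Vt/C + R·V̇ + PEEP.
PIP = 370/22.0 + 8.5×0.9667 + 9 = 16.818 + 8.217 + 9 = 34.035 cmH2O.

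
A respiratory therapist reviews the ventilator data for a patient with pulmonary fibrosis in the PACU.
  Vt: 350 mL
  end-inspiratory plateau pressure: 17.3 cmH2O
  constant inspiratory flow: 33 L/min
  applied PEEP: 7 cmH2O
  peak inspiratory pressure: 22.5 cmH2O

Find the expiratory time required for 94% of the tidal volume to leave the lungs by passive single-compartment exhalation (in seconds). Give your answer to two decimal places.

Flow: 33 L/min ÷ 60 = 0.55 L/s.
R = (PIP − Pplat)/V̇ = (22.5 − 17.3) / 0.55 = 5.2/0.55 = 9.455 cmH2O·s/L.
C = Vt/(Pplat − PEEP) = 350.0 / (17.3 − 7) = 350.0/10.3 = 33.981 mL/cmH2O.
τ = R × C = 9.455 × 0.03398 L/cmH2O = 0.3213 s.
t = −τ·ln(1 − 0.94) = −0.3213·ln(0.06) = 0.9039 s.

0.90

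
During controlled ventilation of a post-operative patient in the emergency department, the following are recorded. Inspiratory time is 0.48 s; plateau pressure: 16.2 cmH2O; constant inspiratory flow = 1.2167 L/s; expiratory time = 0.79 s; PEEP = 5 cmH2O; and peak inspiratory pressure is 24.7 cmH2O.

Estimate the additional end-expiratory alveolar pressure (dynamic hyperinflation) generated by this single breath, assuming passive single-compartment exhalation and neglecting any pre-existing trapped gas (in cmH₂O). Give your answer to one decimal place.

1.3

Vt = flow × Ti = 1.2167 L/s × 0.48 s × 1000 mL/L = 584.02 mL.
R = (PIP − Pplat)/V̇ = (24.7 − 16.2) / 1.2167 = 8.5/1.2167 = 6.986 cmH2O·s/L.
C = Vt/(Pplat − PEEP) = 584.02 / (16.2 − 5) = 584.02/11.2 = 52.145 mL/cmH2O.
τ = R × C = 6.986 × 0.05215 L/cmH2O = 0.3643 s.
Fraction remaining = e^(−Te/τ) = e^(−0.79/0.3643) = 0.1143; trapped volume = 584.02 × 0.1143 = 66.753 mL.
Additional alveolar pressure from trapping ≈ V_trapped / C = 66.753 / 52.145 = 1.28 cmH2O.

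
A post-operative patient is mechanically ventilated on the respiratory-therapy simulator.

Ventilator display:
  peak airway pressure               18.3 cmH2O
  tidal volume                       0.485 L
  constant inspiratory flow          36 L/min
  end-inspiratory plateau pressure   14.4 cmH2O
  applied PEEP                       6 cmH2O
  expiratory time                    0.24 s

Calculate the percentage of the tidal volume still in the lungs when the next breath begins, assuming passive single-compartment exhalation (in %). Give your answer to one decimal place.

52.8

Flow: 36 L/min ÷ 60 = 0.6 L/s.
R = (PIP − Pplat)/V̇ = (18.3 − 14.4) / 0.6 = 3.9/0.6 = 6.5 cmH2O·s/L.
C = Vt/(Pplat − PEEP) = 485.0 / (14.4 − 6) = 485.0/8.4 = 57.738 mL/cmH2O.
τ = R × C = 6.5 × 0.05774 L/cmH2O = 0.3753 s.
Fraction remaining at end-expiration = e^(−Te/τ) = e^(−0.24/0.3753) = 0.5276 → 52.76%.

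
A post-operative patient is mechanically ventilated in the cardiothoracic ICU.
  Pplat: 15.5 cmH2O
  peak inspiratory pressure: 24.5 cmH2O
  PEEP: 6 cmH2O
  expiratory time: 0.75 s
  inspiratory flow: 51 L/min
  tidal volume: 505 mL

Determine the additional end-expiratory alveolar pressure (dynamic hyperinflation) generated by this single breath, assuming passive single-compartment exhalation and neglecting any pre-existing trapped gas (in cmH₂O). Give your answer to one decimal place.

Flow: 51 L/min ÷ 60 = 0.85 L/s.
R = (PIP − Pplat)/V̇ = (24.5 − 15.5) / 0.85 = 9.0/0.85 = 10.588 cmH2O·s/L.
C = Vt/(Pplat − PEEP) = 505.0 / (15.5 − 6) = 505.0/9.5 = 53.158 mL/cmH2O.
τ = R × C = 10.588 × 0.05316 L/cmH2O = 0.5629 s.
Fraction remaining = e^(−Te/τ) = e^(−0.75/0.5629) = 0.2638; trapped volume = 505.0 × 0.2638 = 133.22 mL.
Additional alveolar pressure from trapping ≈ V_trapped / C = 133.22 / 53.158 = 2.506 cmH2O.

2.5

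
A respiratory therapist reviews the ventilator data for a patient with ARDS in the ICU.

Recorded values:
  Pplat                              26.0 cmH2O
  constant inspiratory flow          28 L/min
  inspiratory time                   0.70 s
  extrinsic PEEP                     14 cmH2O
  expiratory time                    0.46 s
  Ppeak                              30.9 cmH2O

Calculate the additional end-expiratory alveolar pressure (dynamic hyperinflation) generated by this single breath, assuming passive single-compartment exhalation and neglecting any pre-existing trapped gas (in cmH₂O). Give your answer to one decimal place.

2.4

Flow: 28 L/min ÷ 60 = 0.4667 L/s.
Vt = flow × Ti = 0.4667 L/s × 0.70 s × 1000 mL/L = 326.69 mL.
R = (PIP − Pplat)/V̇ = (30.9 − 26.0) / 0.4667 = 4.9/0.4667 = 10.499 cmH2O·s/L.
C = Vt/(Pplat − PEEP) = 326.69 / (26.0 − 14) = 326.69/12.0 = 27.224 mL/cmH2O.
τ = R × C = 10.499 × 0.02722 L/cmH2O = 0.2858 s.
Fraction remaining = e^(−Te/τ) = e^(−0.46/0.2858) = 0.2; trapped volume = 326.69 × 0.2 = 65.338 mL.
Additional alveolar pressure from trapping ≈ V_trapped / C = 65.338 / 27.224 = 2.4 cmH2O.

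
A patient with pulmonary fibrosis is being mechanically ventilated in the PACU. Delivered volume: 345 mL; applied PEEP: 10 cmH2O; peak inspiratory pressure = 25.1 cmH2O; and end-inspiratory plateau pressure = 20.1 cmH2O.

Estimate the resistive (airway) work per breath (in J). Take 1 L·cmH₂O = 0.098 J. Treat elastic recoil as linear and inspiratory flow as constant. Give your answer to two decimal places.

With constant inspiratory flow the resistive pressure is constant at PIP − Pplat = 25.1 − 20.1 = 5.0 cmH2O, so resistive work = 5.0 × 0.345 = 1.725 L·cmH2O.
× 0.098 J/(L·cmH2O) → 0.1691 J.

0.17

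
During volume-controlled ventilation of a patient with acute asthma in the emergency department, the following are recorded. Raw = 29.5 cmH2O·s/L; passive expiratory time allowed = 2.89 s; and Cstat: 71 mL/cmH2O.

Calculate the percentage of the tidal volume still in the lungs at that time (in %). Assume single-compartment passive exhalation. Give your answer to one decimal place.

25.2

τ = R × C = 29.5 × 71 mL/cmH2O = 29.5 × 0.071 L/cmH2O = 2.095 s.
Passive exhalation: V(t)/V₀ = e^(−t/τ) = e^(−2.89/2.095) = 0.2517.
Fraction remaining = 0.2517 → 25.17%.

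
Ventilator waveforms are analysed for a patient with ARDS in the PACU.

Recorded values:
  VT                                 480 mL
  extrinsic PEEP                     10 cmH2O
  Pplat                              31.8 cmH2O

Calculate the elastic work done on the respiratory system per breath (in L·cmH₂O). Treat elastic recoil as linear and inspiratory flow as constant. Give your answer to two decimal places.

5.23

Elastic work ≈ ½ × (Pplat − PEEP) × Vt = 0.5 × (31.8 − 10) × 0.480 L = 0.5 × 21.8 × 0.480 = 5.232 L·cmH2O.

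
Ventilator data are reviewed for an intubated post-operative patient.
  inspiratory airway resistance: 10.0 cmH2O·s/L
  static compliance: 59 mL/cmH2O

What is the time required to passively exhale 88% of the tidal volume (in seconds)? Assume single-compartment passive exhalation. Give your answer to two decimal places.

1.25

τ = R × C = 10.0 × 59 mL/cmH2O = 10.0 × 0.059 L/cmH2O = 0.59 s.
Exhaled fraction f = 1 − e^(−t/τ) → t = −τ·ln(1 − f) = −0.59·ln(0.12) = 1.251 s.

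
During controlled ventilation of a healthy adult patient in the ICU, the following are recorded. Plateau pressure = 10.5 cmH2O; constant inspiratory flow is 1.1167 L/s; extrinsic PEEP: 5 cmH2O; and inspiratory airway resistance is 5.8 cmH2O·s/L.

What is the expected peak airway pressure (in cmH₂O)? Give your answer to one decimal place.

17.0

PIP = Pplat + Raw × flow = 10.5 + 5.8 × 1.1167 = 10.5 + 6.477 = 16.977 cmH2O.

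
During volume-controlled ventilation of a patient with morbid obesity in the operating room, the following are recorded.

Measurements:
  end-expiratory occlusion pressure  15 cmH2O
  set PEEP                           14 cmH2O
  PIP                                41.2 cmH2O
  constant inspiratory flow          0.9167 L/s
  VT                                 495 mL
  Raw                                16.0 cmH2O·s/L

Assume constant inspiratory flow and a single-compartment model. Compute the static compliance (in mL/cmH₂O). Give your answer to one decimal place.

42.9

Total PEEP = 15 cmH2O (set 14 + intrinsic 1); this is the baseline alveolar pressure.
Equation of motion (constant flow): PIP = Vt/C + R·V̇ + PEEP.
Vt/C = PIP − R·V̇ − PEEP = 41.2 − 16.0×0.9167 − 15 = 41.2 − 14.667 − 15 = 11.533 cmH2O.
C = Vt / 11.533 = 495 / 11.533 = 42.92 mL/cmH2O.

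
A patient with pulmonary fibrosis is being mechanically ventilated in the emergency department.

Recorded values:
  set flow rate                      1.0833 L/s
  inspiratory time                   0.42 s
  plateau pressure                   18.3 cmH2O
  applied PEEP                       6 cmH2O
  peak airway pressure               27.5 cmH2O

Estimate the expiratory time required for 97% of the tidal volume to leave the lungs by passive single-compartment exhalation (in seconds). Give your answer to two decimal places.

1.10

Vt = flow × Ti = 1.0833 L/s × 0.42 s × 1000 mL/L = 454.99 mL.
R = (PIP − Pplat)/V̇ = (27.5 − 18.3) / 1.0833 = 9.2/1.0833 = 8.493 cmH2O·s/L.
C = Vt/(Pplat − PEEP) = 454.99 / (18.3 − 6) = 454.99/12.3 = 36.991 mL/cmH2O.
τ = R × C = 8.493 × 0.03699 L/cmH2O = 0.3142 s.
t = −τ·ln(1 − 0.97) = −0.3142·ln(0.03) = 1.102 s.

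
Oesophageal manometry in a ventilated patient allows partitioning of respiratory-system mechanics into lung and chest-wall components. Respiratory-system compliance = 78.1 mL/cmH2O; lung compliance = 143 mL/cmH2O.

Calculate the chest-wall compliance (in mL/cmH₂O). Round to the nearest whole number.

172

1/Ccw = 1/Crs − 1/CL.
1/Ccw = 1/78.1 − 1/143 = 0.005811.
Ccw = 172.09 mL/cmH2O.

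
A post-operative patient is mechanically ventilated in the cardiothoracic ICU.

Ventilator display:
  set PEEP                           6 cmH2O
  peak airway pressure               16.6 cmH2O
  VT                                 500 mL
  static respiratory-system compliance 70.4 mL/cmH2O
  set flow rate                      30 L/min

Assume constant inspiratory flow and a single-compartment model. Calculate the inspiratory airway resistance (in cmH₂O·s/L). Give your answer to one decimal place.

7.0

Flow: 30 L/min ÷ 60 = 0.5 L/s.
Equation of motion (constant flow): PIP = Vt/C + R·V̇ + PEEP.
R·V̇ = PIP − Vt/C − PEEP = 16.6 − 500/70.4 − 6 = 16.6 − 7.102 − 6 = 3.498 cmH2O.
R = 3.498 / 0.5 = 6.996 cmH2O·s/L.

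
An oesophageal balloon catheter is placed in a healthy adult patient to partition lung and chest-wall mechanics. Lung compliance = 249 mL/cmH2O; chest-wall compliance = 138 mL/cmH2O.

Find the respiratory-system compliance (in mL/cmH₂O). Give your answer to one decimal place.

Lung and chest wall are elastances in series: 1/Crs = 1/CL + 1/Ccw.
1/Crs = 1/249 + 1/138 = 0.01126.
Crs = 88.81 mL/cmH2O.

88.8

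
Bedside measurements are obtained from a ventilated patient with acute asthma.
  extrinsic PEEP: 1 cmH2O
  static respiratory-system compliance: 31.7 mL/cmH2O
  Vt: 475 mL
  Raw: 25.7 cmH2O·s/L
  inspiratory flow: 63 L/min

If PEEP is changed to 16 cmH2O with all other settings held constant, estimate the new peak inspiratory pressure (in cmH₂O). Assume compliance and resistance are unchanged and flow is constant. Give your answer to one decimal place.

Flow: 63 L/min ÷ 60 = 1.05 L/s.
PIP = Vt/C + R·V̇ + PEEP (constant-flow equation of motion).
Only the baseline term changes: ΔPIP = ΔPEEP = 16 − 1 = 15.0 cmH2O.
Original PIP = 475/31.7 + 25.7×1.05 + 1 = 42.969 cmH2O; new PIP = 42.969 + (15.0) = 57.969 cmH2O.

58.0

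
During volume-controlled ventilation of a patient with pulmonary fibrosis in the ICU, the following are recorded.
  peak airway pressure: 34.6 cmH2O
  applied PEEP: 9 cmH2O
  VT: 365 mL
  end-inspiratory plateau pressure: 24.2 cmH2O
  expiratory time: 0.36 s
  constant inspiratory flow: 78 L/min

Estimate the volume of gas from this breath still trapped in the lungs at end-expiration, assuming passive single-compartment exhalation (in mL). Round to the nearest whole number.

Flow: 78 L/min ÷ 60 = 1.3 L/s.
R = (PIP − Pplat)/V̇ = (34.6 − 24.2) / 1.3 = 10.4/1.3 = 8.0 cmH2O·s/L.
C = Vt/(Pplat − PEEP) = 365.0 / (24.2 − 9) = 365.0/15.2 = 24.013 mL/cmH2O.
τ = R × C = 8.0 × 0.02401 L/cmH2O = 0.1921 s.
Fraction remaining = e^(−Te/τ) = e^(−0.36/0.1921) = 0.1535.
Trapped volume = 365.0 × 0.1535 = 56.028 mL.

56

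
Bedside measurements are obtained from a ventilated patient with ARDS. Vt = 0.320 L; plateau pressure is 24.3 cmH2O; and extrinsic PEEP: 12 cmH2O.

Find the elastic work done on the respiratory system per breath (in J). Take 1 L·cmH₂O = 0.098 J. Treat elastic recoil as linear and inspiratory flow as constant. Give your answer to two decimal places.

Elastic work ≈ ½ × (Pplat − PEEP) × Vt = 0.5 × (24.3 − 12) × 0.320 L = 0.5 × 12.3 × 0.320 = 1.968 L·cmH2O.
× 0.098 J/(L·cmH2O) → 0.1929 J.

0.19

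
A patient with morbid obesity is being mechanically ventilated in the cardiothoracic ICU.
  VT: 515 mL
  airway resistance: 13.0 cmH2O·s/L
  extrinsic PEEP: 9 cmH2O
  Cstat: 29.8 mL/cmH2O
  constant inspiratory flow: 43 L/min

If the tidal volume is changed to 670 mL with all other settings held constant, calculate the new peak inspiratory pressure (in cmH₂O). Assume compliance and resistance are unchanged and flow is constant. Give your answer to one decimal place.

40.8

Flow: 43 L/min ÷ 60 = 0.7167 L/s.
PIP = Vt/C + R·V̇ + PEEP (constant-flow equation of motion).
Only the elastic term changes: ΔPIP = ΔVt / C = (670 − 515) / 29.8 = 5.201 cmH2O.
Original PIP = 515/29.8 + 13.0×0.7167 + 9 = 35.599 cmH2O; new PIP = 35.599 + (5.201) = 40.8 cmH2O.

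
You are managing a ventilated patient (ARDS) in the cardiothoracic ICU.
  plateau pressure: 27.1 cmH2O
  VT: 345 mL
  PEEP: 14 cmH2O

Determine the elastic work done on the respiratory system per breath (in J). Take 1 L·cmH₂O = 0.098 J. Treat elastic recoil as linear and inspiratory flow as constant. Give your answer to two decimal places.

0.22

Elastic work ≈ ½ × (Pplat − PEEP) × Vt = 0.5 × (27.1 − 14) × 0.345 L = 0.5 × 13.1 × 0.345 = 2.26 L·cmH2O.
× 0.098 J/(L·cmH2O) → 0.2215 J.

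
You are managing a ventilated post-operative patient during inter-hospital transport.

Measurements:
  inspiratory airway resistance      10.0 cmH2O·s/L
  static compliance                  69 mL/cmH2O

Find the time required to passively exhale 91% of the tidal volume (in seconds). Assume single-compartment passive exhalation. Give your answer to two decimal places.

1.66

τ = R × C = 10.0 × 69 mL/cmH2O = 10.0 × 0.069 L/cmH2O = 0.69 s.
Exhaled fraction f = 1 − e^(−t/τ) → t = −τ·ln(1 − f) = −0.69·ln(0.09) = 1.661 s.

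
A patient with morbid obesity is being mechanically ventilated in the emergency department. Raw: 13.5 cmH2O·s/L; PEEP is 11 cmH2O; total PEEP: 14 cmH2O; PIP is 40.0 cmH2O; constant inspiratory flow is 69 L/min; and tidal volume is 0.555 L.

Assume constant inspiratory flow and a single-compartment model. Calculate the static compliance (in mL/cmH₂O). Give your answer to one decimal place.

53.0

Flow: 69 L/min ÷ 60 = 1.15 L/s.
Total PEEP = 14 cmH2O (set 11 + intrinsic 3); this is the baseline alveolar pressure.
Equation of motion (constant flow): PIP = Vt/C + R·V̇ + PEEP.
Vt/C = PIP − R·V̇ − PEEP = 40.0 − 13.5×1.15 − 14 = 40.0 − 15.525 − 14 = 10.475 cmH2O.
C = Vt / 10.475 = 555 / 10.475 = 52.983 mL/cmH2O.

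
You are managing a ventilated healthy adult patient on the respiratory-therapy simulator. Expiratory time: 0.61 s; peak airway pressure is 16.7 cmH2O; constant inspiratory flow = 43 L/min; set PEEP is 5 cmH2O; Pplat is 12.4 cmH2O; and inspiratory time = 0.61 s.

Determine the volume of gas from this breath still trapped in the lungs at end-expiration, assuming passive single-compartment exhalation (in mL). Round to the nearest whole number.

78

Flow: 43 L/min ÷ 60 = 0.7167 L/s.
Vt = flow × Ti = 0.7167 L/s × 0.61 s × 1000 mL/L = 437.19 mL.
R = (PIP − Pplat)/V̇ = (16.7 − 12.4) / 0.7167 = 4.3/0.7167 = 6.0 cmH2O·s/L.
C = Vt/(Pplat − PEEP) = 437.19 / (12.4 − 5) = 437.19/7.4 = 59.08 mL/cmH2O.
τ = R × C = 6.0 × 0.05908 L/cmH2O = 0.3545 s.
Fraction remaining = e^(−Te/τ) = e^(−0.61/0.3545) = 0.1789.
Trapped volume = 437.19 × 0.1789 = 78.213 mL.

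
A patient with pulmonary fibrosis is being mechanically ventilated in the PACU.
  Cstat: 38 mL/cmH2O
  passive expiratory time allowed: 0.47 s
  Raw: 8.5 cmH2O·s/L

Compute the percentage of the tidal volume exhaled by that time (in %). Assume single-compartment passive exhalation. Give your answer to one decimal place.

τ = R × C = 8.5 × 38 mL/cmH2O = 8.5 × 0.038 L/cmH2O = 0.323 s.
Passive exhalation: V(t)/V₀ = e^(−t/τ) = e^(−0.47/0.323) = 0.2334.
Fraction exhaled = 1 − 0.2334 = 0.7666 → 76.66%.

76.7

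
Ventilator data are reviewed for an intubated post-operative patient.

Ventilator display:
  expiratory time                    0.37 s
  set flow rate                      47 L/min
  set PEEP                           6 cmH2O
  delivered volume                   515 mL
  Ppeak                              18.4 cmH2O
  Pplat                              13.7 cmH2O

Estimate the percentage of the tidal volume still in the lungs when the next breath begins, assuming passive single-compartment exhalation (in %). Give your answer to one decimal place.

39.8

Flow: 47 L/min ÷ 60 = 0.7833 L/s.
R = (PIP − Pplat)/V̇ = (18.4 − 13.7) / 0.7833 = 4.7/0.7833 = 6.0 cmH2O·s/L.
C = Vt/(Pplat − PEEP) = 515.0 / (13.7 − 6) = 515.0/7.7 = 66.883 mL/cmH2O.
τ = R × C = 6.0 × 0.06688 L/cmH2O = 0.4013 s.
Fraction remaining at end-expiration = e^(−Te/τ) = e^(−0.37/0.4013) = 0.3977 → 39.77%.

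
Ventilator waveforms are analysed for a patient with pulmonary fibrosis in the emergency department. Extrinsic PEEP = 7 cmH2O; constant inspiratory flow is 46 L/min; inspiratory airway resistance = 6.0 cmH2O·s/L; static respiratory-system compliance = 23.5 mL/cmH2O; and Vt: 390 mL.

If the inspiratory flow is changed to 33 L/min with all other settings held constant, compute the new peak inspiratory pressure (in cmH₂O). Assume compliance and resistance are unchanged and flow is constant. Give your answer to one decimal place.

Flow: 46 L/min ÷ 60 = 0.7667 L/s.
New flow: 33 L/min ÷ 60 = 0.55 L/s.
PIP = Vt/C + R·V̇ + PEEP (constant-flow equation of motion).
Only the resistive term changes: ΔPIP = R × ΔV̇ = 6.0 × (0.55 − 0.7667) = 6.0 × -0.2167 = -1.3 cmH2O.
Original PIP = 390/23.5 + 6.0×0.7667 + 7 = 28.196 cmH2O; new PIP = 28.196 + (-1.3) = 26.896 cmH2O.

26.9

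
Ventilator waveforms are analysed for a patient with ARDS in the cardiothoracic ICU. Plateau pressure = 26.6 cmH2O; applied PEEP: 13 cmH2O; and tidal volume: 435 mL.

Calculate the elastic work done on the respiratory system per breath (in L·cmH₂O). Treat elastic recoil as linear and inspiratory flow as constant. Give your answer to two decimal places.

Elastic work ≈ ½ × (Pplat − PEEP) × Vt = 0.5 × (26.6 − 13) × 0.435 L = 0.5 × 13.6 × 0.435 = 2.958 L·cmH2O.

2.96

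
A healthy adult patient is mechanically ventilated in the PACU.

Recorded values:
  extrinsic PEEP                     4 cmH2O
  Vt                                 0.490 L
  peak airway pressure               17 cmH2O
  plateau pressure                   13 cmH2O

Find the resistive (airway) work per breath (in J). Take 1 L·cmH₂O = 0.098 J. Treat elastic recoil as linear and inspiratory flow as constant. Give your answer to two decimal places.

0.19

With constant inspiratory flow the resistive pressure is constant at PIP − Pplat = 17 − 13 = 4.0 cmH2O, so resistive work = 4.0 × 0.490 = 1.96 L·cmH2O.
× 0.098 J/(L·cmH2O) → 0.1921 J.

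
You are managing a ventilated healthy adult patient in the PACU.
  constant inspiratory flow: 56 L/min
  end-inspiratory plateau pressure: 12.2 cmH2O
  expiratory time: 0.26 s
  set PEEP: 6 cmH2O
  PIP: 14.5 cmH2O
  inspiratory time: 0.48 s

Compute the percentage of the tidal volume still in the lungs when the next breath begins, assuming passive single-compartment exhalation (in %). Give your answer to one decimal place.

Flow: 56 L/min ÷ 60 = 0.9333 L/s.
Vt = flow × Ti = 0.9333 L/s × 0.48 s × 1000 mL/L = 447.98 mL.
R = (PIP − Pplat)/V̇ = (14.5 − 12.2) / 0.9333 = 2.3/0.9333 = 2.464 cmH2O·s/L.
C = Vt/(Pplat − PEEP) = 447.98 / (12.2 − 6) = 447.98/6.2 = 72.255 mL/cmH2O.
τ = R × C = 2.464 × 0.07226 L/cmH2O = 0.178 s.
Fraction remaining at end-expiration = e^(−Te/τ) = e^(−0.26/0.178) = 0.2321 → 23.21%.

23.2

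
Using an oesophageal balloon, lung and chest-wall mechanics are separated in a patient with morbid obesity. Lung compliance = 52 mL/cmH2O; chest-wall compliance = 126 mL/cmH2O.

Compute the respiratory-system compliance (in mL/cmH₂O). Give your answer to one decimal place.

36.8

Lung and chest wall are elastances in series: 1/Crs = 1/CL + 1/Ccw.
1/Crs = 1/52 + 1/126 = 0.02717.
Crs = 36.805 mL/cmH2O.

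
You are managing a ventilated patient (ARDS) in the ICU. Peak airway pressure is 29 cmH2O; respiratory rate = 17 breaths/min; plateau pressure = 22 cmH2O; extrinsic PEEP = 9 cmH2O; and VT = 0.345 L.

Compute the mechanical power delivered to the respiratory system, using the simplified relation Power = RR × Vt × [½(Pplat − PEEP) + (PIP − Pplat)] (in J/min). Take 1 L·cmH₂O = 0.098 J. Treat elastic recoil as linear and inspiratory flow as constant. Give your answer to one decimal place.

Per-breath work = Vt × [½(Pplat−PEEP) + (PIP−Pplat)] = 0.345 × [0.5×13.0 + 7.0] = 0.345 × 13.5 = 4.658 L·cmH2O.
Power = 17 × 4.658 = 79.186 L·cmH2O/min.
× 0.098 J/(L·cmH2O) → 7.76 J/min.

7.8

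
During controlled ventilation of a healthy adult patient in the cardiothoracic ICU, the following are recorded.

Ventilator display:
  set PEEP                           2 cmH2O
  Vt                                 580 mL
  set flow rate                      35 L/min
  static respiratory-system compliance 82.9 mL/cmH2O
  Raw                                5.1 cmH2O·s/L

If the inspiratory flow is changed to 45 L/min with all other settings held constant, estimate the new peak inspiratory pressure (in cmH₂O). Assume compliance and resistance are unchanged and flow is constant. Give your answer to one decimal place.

Flow: 35 L/min ÷ 60 = 0.5833 L/s.
New flow: 45 L/min ÷ 60 = 0.75 L/s.
PIP = Vt/C + R·V̇ + PEEP (constant-flow equation of motion).
Only the resistive term changes: ΔPIP = R × ΔV̇ = 5.1 × (0.75 − 0.5833) = 5.1 × 0.1667 = 0.8502 cmH2O.
Original PIP = 580/82.9 + 5.1×0.5833 + 2 = 11.971 cmH2O; new PIP = 11.971 + (0.8502) = 12.821 cmH2O.

12.8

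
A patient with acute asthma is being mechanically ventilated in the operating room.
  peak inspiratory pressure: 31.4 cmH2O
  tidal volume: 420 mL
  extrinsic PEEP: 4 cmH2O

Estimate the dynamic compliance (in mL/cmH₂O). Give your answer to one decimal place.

15.3

Dynamic compliance = Vt / (PIP − PEEP) = 420 / (31.4 − 4) = 420 / 27.4 = 15.328 mL/cmH2O.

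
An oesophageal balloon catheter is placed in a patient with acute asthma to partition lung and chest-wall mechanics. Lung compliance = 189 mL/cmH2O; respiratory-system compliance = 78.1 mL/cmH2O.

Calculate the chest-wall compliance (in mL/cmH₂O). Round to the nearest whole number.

1/Ccw = 1/Crs − 1/CL.
1/Ccw = 1/78.1 − 1/189 = 0.007513.
Ccw = 133.1 mL/cmH2O.

133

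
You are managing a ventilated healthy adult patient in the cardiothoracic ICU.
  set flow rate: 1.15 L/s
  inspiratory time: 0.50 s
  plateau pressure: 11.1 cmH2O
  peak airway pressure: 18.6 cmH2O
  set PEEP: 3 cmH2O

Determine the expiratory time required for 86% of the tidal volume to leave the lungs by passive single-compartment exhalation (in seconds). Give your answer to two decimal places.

0.91

Vt = flow × Ti = 1.15 L/s × 0.50 s × 1000 mL/L = 575.0 mL.
R = (PIP − Pplat)/V̇ = (18.6 − 11.1) / 1.15 = 7.5/1.15 = 6.522 cmH2O·s/L.
C = Vt/(Pplat − PEEP) = 575.0 / (11.1 − 3) = 575.0/8.1 = 70.988 mL/cmH2O.
τ = R × C = 6.522 × 0.07099 L/cmH2O = 0.463 s.
t = −τ·ln(1 − 0.86) = −0.463·ln(0.14) = 0.9103 s.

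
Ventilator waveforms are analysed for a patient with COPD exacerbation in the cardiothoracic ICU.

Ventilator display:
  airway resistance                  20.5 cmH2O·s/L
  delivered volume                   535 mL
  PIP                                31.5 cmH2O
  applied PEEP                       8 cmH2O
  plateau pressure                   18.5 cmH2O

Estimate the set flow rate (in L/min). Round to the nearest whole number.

flow = (PIP − Pplat) / Raw = (31.5 − 18.5) / 20.5 = 0.6341 L/s × 60 = 38.046 L/min.

38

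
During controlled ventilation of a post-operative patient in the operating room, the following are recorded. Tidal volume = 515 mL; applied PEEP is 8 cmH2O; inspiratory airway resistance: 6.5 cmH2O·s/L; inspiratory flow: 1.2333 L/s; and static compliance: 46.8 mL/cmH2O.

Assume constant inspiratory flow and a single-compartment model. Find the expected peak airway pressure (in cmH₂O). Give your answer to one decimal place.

27.0

Equation of motion (constant flow): PIP = Vt/C + R·V̇ + PEEP.
PIP = 515/46.8 + 6.5×1.2333 + 8 = 11.004 + 8.016 + 8 = 27.02 cmH2O.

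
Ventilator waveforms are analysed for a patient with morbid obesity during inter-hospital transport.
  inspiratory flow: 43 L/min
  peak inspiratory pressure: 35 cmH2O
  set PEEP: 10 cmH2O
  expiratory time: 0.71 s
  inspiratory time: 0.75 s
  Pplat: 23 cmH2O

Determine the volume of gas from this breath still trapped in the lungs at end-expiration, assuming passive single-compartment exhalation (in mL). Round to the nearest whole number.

Flow: 43 L/min ÷ 60 = 0.7167 L/s.
Vt = flow × Ti = 0.7167 L/s × 0.75 s × 1000 mL/L = 537.53 mL.
R = (PIP − Pplat)/V̇ = (35 − 23) / 0.7167 = 12.0/0.7167 = 16.743 cmH2O·s/L.
C = Vt/(Pplat − PEEP) = 537.53 / (23 − 10) = 537.53/13.0 = 41.348 mL/cmH2O.
τ = R × C = 16.743 × 0.04135 L/cmH2O = 0.6923 s.
Fraction remaining = e^(−Te/τ) = e^(−0.71/0.6923) = 0.3586.
Trapped volume = 537.53 × 0.3586 = 192.76 mL.

193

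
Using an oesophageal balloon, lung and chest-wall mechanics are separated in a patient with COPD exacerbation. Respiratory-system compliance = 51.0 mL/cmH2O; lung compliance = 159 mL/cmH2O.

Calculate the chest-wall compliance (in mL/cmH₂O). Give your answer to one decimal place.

75.1

1/Ccw = 1/Crs − 1/CL.
1/Ccw = 1/51.0 − 1/159 = 0.01332.
Ccw = 75.075 mL/cmH2O.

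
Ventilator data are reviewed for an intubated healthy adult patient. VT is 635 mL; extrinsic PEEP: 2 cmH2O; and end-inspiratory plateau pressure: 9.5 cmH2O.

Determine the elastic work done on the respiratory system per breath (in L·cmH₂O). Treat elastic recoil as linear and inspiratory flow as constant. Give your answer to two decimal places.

Elastic work ≈ ½ × (Pplat − PEEP) × Vt = 0.5 × (9.5 − 2) × 0.635 L = 0.5 × 7.5 × 0.635 = 2.381 L·cmH2O.

2.38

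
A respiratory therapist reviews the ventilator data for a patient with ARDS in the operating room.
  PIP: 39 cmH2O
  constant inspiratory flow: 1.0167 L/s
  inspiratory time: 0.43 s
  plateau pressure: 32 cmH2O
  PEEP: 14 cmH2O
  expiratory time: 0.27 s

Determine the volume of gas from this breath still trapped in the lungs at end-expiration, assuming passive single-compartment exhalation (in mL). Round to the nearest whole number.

Vt = flow × Ti = 1.0167 L/s × 0.43 s × 1000 mL/L = 437.18 mL.
R = (PIP − Pplat)/V̇ = (39 − 32) / 1.0167 = 7.0/1.0167 = 6.885 cmH2O·s/L.
C = Vt/(Pplat − PEEP) = 437.18 / (32 − 14) = 437.18/18.0 = 24.288 mL/cmH2O.
τ = R × C = 6.885 × 0.02429 L/cmH2O = 0.1672 s.
Fraction remaining = e^(−Te/τ) = e^(−0.27/0.1672) = 0.1989.
Trapped volume = 437.18 × 0.1989 = 86.955 mL.

87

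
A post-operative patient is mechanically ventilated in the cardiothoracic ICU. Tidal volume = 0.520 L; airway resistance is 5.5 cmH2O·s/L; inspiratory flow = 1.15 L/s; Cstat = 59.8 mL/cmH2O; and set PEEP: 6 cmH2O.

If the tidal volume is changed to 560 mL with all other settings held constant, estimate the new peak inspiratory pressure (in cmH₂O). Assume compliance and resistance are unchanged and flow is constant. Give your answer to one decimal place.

21.7

PIP = Vt/C + R·V̇ + PEEP (constant-flow equation of motion).
Only the elastic term changes: ΔPIP = ΔVt / C = (560 − 520) / 59.8 = 0.6689 cmH2O.
Original PIP = 520/59.8 + 5.5×1.15 + 6 = 21.021 cmH2O; new PIP = 21.021 + (0.6689) = 21.69 cmH2O.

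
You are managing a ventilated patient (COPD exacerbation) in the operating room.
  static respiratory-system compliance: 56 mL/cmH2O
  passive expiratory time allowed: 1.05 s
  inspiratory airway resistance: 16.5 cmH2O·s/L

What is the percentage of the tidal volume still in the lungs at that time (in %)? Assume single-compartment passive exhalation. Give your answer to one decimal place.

τ = R × C = 16.5 × 56 mL/cmH2O = 16.5 × 0.056 L/cmH2O = 0.924 s.
Passive exhalation: V(t)/V₀ = e^(−t/τ) = e^(−1.05/0.924) = 0.321.
Fraction remaining = 0.321 → 32.1%.

32.1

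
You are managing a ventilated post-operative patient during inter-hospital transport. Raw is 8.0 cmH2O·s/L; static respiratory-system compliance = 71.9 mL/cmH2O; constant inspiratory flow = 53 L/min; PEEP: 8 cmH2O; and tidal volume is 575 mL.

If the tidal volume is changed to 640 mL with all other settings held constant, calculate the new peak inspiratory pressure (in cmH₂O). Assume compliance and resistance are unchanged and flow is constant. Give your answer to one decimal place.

24.0

Flow: 53 L/min ÷ 60 = 0.8833 L/s.
PIP = Vt/C + R·V̇ + PEEP (constant-flow equation of motion).
Only the elastic term changes: ΔPIP = ΔVt / C = (640 − 575) / 71.9 = 0.904 cmH2O.
Original PIP = 575/71.9 + 8.0×0.8833 + 8 = 23.064 cmH2O; new PIP = 23.064 + (0.904) = 23.968 cmH2O.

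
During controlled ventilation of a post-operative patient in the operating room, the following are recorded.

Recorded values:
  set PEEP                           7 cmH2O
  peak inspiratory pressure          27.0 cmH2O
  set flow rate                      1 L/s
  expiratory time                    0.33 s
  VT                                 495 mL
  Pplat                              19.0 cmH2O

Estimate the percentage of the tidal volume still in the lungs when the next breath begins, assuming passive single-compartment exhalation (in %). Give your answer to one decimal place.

R = (PIP − Pplat)/V̇ = (27.0 − 19.0) / 1 = 8.0/1 = 8.0 cmH2O·s/L.
C = Vt/(Pplat − PEEP) = 495.0 / (19.0 − 7) = 495.0/12.0 = 41.25 mL/cmH2O.
τ = R × C = 8.0 × 0.04125 L/cmH2O = 0.33 s.
Fraction remaining at end-expiration = e^(−Te/τ) = e^(−0.33/0.33) = 0.3679 → 36.79%.

36.8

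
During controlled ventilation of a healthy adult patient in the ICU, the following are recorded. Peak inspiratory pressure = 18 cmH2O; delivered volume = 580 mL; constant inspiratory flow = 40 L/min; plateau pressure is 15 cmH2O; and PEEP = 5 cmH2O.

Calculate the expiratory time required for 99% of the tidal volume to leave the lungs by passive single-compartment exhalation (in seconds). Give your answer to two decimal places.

1.20

Flow: 40 L/min ÷ 60 = 0.6667 L/s.
R = (PIP − Pplat)/V̇ = (18 − 15) / 0.6667 = 3.0/0.6667 = 4.5 cmH2O·s/L.
C = Vt/(Pplat − PEEP) = 580.0 / (15 − 5) = 580.0/10.0 = 58.0 mL/cmH2O.
τ = R × C = 4.5 × 0.058 L/cmH2O = 0.261 s.
t = −τ·ln(1 − 0.99) = −0.261·ln(0.01) = 1.202 s.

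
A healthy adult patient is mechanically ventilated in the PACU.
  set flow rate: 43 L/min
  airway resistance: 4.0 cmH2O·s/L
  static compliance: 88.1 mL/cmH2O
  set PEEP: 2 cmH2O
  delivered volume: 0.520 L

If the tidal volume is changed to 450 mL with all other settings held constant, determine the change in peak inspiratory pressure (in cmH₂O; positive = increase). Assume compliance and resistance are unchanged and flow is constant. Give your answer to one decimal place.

-0.8

PIP = Vt/C + R·V̇ + PEEP (constant-flow equation of motion).
Only the elastic term changes: ΔPIP = ΔVt / C = (450 − 520) / 88.1 = -0.7946 cmH2O.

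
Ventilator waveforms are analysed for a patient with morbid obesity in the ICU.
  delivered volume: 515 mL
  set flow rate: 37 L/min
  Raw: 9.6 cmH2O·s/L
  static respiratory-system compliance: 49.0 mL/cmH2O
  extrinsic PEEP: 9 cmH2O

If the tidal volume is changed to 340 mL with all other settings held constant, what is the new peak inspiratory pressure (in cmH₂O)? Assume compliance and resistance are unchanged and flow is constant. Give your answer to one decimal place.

Flow: 37 L/min ÷ 60 = 0.6167 L/s.
PIP = Vt/C + R·V̇ + PEEP (constant-flow equation of motion).
Only the elastic term changes: ΔPIP = ΔVt / C = (340 − 515) / 49.0 = -3.571 cmH2O.
Original PIP = 515/49.0 + 9.6×0.6167 + 9 = 25.431 cmH2O; new PIP = 25.431 + (-3.571) = 21.86 cmH2O.

21.9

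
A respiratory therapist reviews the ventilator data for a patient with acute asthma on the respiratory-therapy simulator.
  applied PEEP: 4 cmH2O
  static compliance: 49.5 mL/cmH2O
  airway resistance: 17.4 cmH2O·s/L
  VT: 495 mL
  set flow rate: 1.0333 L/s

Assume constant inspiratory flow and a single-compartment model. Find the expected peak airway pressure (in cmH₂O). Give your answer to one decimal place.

Equation of motion (constant flow): PIP = Vt/C + R·V̇ + PEEP.
PIP = 495/49.5 + 17.4×1.0333 + 4 = 10.0 + 17.979 + 4 = 31.979 cmH2O.

32.0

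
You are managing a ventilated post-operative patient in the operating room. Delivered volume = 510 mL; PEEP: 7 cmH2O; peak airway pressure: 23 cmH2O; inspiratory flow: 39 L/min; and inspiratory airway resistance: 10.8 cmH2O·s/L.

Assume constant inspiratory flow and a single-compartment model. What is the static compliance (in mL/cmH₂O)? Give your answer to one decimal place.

56.8

Flow: 39 L/min ÷ 60 = 0.65 L/s.
Equation of motion (constant flow): PIP = Vt/C + R·V̇ + PEEP.
Vt/C = PIP − R·V̇ − PEEP = 23 − 10.8×0.65 − 7 = 23 − 7.02 − 7 = 8.98 cmH2O.
C = Vt / 8.98 = 510 / 8.98 = 56.793 mL/cmH2O.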